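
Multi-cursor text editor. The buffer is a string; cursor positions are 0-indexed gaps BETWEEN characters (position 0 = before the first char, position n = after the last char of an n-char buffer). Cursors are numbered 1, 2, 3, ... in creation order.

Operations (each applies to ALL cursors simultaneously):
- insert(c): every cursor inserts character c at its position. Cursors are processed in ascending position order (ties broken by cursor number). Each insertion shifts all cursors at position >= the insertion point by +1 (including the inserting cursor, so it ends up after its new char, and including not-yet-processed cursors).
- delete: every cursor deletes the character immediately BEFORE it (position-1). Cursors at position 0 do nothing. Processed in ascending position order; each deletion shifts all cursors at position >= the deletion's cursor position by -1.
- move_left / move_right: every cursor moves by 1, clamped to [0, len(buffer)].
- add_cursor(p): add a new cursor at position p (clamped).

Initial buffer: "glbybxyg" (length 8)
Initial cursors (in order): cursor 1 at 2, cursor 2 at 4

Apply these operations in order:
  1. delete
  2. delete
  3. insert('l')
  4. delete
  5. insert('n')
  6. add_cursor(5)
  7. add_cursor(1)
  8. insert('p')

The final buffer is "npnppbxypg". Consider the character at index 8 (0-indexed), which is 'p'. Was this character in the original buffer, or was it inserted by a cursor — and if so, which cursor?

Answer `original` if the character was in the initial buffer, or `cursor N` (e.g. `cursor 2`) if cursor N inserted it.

After op 1 (delete): buffer="gbbxyg" (len 6), cursors c1@1 c2@2, authorship ......
After op 2 (delete): buffer="bxyg" (len 4), cursors c1@0 c2@0, authorship ....
After op 3 (insert('l')): buffer="llbxyg" (len 6), cursors c1@2 c2@2, authorship 12....
After op 4 (delete): buffer="bxyg" (len 4), cursors c1@0 c2@0, authorship ....
After op 5 (insert('n')): buffer="nnbxyg" (len 6), cursors c1@2 c2@2, authorship 12....
After op 6 (add_cursor(5)): buffer="nnbxyg" (len 6), cursors c1@2 c2@2 c3@5, authorship 12....
After op 7 (add_cursor(1)): buffer="nnbxyg" (len 6), cursors c4@1 c1@2 c2@2 c3@5, authorship 12....
After op 8 (insert('p')): buffer="npnppbxypg" (len 10), cursors c4@2 c1@5 c2@5 c3@9, authorship 14212...3.
Authorship (.=original, N=cursor N): 1 4 2 1 2 . . . 3 .
Index 8: author = 3

Answer: cursor 3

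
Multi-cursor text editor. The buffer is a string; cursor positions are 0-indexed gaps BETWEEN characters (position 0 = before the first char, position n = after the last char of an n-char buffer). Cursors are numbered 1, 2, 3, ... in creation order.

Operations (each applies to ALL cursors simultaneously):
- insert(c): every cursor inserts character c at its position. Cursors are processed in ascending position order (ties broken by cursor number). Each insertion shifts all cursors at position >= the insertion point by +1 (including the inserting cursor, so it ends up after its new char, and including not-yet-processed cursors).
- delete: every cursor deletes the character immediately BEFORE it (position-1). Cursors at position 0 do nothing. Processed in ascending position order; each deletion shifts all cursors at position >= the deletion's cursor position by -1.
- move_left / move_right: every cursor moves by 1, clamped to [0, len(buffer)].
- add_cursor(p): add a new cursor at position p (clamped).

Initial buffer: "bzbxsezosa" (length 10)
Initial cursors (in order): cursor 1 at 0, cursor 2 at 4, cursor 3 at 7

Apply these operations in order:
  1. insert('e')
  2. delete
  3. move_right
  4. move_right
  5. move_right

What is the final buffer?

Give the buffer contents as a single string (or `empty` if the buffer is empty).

After op 1 (insert('e')): buffer="ebzbxesezeosa" (len 13), cursors c1@1 c2@6 c3@10, authorship 1....2...3...
After op 2 (delete): buffer="bzbxsezosa" (len 10), cursors c1@0 c2@4 c3@7, authorship ..........
After op 3 (move_right): buffer="bzbxsezosa" (len 10), cursors c1@1 c2@5 c3@8, authorship ..........
After op 4 (move_right): buffer="bzbxsezosa" (len 10), cursors c1@2 c2@6 c3@9, authorship ..........
After op 5 (move_right): buffer="bzbxsezosa" (len 10), cursors c1@3 c2@7 c3@10, authorship ..........

Answer: bzbxsezosa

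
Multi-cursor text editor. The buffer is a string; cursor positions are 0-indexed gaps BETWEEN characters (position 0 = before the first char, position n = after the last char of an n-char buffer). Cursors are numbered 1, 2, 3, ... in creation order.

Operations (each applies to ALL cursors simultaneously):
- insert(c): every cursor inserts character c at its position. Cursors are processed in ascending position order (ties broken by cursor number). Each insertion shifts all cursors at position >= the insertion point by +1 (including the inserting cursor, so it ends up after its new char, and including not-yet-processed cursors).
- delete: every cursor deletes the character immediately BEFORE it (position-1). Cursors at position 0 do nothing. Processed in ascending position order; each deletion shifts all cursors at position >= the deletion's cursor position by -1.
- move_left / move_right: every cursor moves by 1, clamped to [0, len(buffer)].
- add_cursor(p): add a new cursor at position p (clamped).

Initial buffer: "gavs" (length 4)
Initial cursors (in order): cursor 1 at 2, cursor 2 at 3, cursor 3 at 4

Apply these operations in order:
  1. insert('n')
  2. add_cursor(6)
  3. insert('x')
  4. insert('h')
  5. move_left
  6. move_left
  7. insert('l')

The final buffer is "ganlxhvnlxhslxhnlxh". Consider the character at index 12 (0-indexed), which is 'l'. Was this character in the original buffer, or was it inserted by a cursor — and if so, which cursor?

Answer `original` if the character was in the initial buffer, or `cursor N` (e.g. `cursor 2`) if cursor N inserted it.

Answer: cursor 4

Derivation:
After op 1 (insert('n')): buffer="ganvnsn" (len 7), cursors c1@3 c2@5 c3@7, authorship ..1.2.3
After op 2 (add_cursor(6)): buffer="ganvnsn" (len 7), cursors c1@3 c2@5 c4@6 c3@7, authorship ..1.2.3
After op 3 (insert('x')): buffer="ganxvnxsxnx" (len 11), cursors c1@4 c2@7 c4@9 c3@11, authorship ..11.22.433
After op 4 (insert('h')): buffer="ganxhvnxhsxhnxh" (len 15), cursors c1@5 c2@9 c4@12 c3@15, authorship ..111.222.44333
After op 5 (move_left): buffer="ganxhvnxhsxhnxh" (len 15), cursors c1@4 c2@8 c4@11 c3@14, authorship ..111.222.44333
After op 6 (move_left): buffer="ganxhvnxhsxhnxh" (len 15), cursors c1@3 c2@7 c4@10 c3@13, authorship ..111.222.44333
After op 7 (insert('l')): buffer="ganlxhvnlxhslxhnlxh" (len 19), cursors c1@4 c2@9 c4@13 c3@17, authorship ..1111.2222.4443333
Authorship (.=original, N=cursor N): . . 1 1 1 1 . 2 2 2 2 . 4 4 4 3 3 3 3
Index 12: author = 4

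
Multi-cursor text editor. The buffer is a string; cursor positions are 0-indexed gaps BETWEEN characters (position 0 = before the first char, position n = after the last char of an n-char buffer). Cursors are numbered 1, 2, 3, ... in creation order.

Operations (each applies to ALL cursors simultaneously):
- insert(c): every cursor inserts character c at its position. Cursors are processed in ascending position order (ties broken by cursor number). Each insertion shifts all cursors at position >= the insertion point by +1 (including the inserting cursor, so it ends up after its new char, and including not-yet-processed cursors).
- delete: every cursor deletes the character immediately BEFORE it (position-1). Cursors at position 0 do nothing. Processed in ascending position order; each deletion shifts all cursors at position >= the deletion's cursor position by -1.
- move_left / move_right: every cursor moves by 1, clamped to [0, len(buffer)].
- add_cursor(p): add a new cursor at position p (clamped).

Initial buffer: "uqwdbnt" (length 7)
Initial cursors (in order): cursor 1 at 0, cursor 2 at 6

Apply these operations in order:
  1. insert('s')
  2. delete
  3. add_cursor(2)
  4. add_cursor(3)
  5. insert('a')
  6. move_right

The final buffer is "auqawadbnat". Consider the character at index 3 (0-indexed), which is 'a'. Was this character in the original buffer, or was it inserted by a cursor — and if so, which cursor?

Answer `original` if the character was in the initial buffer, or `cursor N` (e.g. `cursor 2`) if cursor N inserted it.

After op 1 (insert('s')): buffer="suqwdbnst" (len 9), cursors c1@1 c2@8, authorship 1......2.
After op 2 (delete): buffer="uqwdbnt" (len 7), cursors c1@0 c2@6, authorship .......
After op 3 (add_cursor(2)): buffer="uqwdbnt" (len 7), cursors c1@0 c3@2 c2@6, authorship .......
After op 4 (add_cursor(3)): buffer="uqwdbnt" (len 7), cursors c1@0 c3@2 c4@3 c2@6, authorship .......
After op 5 (insert('a')): buffer="auqawadbnat" (len 11), cursors c1@1 c3@4 c4@6 c2@10, authorship 1..3.4...2.
After op 6 (move_right): buffer="auqawadbnat" (len 11), cursors c1@2 c3@5 c4@7 c2@11, authorship 1..3.4...2.
Authorship (.=original, N=cursor N): 1 . . 3 . 4 . . . 2 .
Index 3: author = 3

Answer: cursor 3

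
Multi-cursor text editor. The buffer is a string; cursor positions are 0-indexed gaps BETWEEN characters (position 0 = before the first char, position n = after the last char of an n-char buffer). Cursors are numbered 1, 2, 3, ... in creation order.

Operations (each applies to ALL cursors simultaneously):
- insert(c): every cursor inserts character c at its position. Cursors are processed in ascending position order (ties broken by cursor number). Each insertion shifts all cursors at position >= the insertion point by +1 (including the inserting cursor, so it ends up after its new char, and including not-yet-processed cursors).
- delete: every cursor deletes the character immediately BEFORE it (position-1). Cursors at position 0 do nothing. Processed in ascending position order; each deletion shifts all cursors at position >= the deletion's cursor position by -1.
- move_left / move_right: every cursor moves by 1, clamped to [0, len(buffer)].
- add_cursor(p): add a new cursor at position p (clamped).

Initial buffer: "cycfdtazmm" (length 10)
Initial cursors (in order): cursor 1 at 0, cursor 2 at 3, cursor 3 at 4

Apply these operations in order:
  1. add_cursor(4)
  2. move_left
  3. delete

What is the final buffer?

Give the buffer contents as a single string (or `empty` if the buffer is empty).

Answer: fdtazmm

Derivation:
After op 1 (add_cursor(4)): buffer="cycfdtazmm" (len 10), cursors c1@0 c2@3 c3@4 c4@4, authorship ..........
After op 2 (move_left): buffer="cycfdtazmm" (len 10), cursors c1@0 c2@2 c3@3 c4@3, authorship ..........
After op 3 (delete): buffer="fdtazmm" (len 7), cursors c1@0 c2@0 c3@0 c4@0, authorship .......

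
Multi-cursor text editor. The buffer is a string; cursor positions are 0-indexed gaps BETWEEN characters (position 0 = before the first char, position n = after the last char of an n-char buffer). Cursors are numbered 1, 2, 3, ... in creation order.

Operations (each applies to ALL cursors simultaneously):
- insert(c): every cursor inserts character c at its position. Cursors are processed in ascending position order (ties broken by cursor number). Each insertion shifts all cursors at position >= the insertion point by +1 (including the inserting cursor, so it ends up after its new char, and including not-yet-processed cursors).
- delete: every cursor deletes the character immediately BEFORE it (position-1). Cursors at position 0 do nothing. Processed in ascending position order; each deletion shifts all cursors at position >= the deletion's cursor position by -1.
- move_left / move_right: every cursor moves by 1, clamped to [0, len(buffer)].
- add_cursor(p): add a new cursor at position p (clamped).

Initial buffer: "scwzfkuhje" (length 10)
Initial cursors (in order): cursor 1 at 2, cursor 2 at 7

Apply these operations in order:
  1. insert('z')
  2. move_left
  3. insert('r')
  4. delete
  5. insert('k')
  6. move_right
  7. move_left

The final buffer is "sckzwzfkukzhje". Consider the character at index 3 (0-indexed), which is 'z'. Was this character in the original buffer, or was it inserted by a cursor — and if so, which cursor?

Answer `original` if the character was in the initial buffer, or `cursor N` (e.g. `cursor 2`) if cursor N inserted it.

Answer: cursor 1

Derivation:
After op 1 (insert('z')): buffer="sczwzfkuzhje" (len 12), cursors c1@3 c2@9, authorship ..1.....2...
After op 2 (move_left): buffer="sczwzfkuzhje" (len 12), cursors c1@2 c2@8, authorship ..1.....2...
After op 3 (insert('r')): buffer="scrzwzfkurzhje" (len 14), cursors c1@3 c2@10, authorship ..11.....22...
After op 4 (delete): buffer="sczwzfkuzhje" (len 12), cursors c1@2 c2@8, authorship ..1.....2...
After op 5 (insert('k')): buffer="sckzwzfkukzhje" (len 14), cursors c1@3 c2@10, authorship ..11.....22...
After op 6 (move_right): buffer="sckzwzfkukzhje" (len 14), cursors c1@4 c2@11, authorship ..11.....22...
After op 7 (move_left): buffer="sckzwzfkukzhje" (len 14), cursors c1@3 c2@10, authorship ..11.....22...
Authorship (.=original, N=cursor N): . . 1 1 . . . . . 2 2 . . .
Index 3: author = 1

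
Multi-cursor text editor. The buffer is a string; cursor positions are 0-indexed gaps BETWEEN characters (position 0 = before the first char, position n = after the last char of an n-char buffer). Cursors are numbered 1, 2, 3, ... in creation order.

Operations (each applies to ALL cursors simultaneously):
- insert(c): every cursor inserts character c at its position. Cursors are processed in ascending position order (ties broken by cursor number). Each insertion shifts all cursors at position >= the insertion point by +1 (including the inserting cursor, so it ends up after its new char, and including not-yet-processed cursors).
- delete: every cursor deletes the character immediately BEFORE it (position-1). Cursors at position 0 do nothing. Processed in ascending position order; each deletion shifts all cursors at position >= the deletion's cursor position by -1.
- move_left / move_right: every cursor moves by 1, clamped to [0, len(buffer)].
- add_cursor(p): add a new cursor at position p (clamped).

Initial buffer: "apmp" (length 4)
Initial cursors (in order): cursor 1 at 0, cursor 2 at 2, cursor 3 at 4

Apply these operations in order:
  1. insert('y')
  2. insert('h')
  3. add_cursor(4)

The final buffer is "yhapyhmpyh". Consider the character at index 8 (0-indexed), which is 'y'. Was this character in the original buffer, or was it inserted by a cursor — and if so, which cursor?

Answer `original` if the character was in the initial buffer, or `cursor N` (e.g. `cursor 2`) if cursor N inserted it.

After op 1 (insert('y')): buffer="yapympy" (len 7), cursors c1@1 c2@4 c3@7, authorship 1..2..3
After op 2 (insert('h')): buffer="yhapyhmpyh" (len 10), cursors c1@2 c2@6 c3@10, authorship 11..22..33
After op 3 (add_cursor(4)): buffer="yhapyhmpyh" (len 10), cursors c1@2 c4@4 c2@6 c3@10, authorship 11..22..33
Authorship (.=original, N=cursor N): 1 1 . . 2 2 . . 3 3
Index 8: author = 3

Answer: cursor 3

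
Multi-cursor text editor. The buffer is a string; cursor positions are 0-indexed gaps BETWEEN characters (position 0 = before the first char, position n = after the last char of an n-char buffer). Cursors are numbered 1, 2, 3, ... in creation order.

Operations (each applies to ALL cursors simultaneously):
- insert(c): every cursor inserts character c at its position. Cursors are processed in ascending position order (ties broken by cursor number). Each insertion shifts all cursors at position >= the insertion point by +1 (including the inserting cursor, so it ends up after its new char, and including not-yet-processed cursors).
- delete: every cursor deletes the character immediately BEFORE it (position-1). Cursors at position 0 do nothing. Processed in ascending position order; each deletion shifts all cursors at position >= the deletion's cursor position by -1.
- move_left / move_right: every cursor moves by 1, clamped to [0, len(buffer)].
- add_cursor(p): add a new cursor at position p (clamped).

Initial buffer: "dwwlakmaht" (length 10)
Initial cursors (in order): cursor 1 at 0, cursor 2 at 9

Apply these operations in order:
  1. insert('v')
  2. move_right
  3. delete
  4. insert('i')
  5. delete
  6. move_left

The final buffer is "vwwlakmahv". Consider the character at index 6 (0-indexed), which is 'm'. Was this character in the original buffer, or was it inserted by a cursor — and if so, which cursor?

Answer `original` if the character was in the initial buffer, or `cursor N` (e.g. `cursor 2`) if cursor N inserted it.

Answer: original

Derivation:
After op 1 (insert('v')): buffer="vdwwlakmahvt" (len 12), cursors c1@1 c2@11, authorship 1.........2.
After op 2 (move_right): buffer="vdwwlakmahvt" (len 12), cursors c1@2 c2@12, authorship 1.........2.
After op 3 (delete): buffer="vwwlakmahv" (len 10), cursors c1@1 c2@10, authorship 1........2
After op 4 (insert('i')): buffer="viwwlakmahvi" (len 12), cursors c1@2 c2@12, authorship 11........22
After op 5 (delete): buffer="vwwlakmahv" (len 10), cursors c1@1 c2@10, authorship 1........2
After op 6 (move_left): buffer="vwwlakmahv" (len 10), cursors c1@0 c2@9, authorship 1........2
Authorship (.=original, N=cursor N): 1 . . . . . . . . 2
Index 6: author = original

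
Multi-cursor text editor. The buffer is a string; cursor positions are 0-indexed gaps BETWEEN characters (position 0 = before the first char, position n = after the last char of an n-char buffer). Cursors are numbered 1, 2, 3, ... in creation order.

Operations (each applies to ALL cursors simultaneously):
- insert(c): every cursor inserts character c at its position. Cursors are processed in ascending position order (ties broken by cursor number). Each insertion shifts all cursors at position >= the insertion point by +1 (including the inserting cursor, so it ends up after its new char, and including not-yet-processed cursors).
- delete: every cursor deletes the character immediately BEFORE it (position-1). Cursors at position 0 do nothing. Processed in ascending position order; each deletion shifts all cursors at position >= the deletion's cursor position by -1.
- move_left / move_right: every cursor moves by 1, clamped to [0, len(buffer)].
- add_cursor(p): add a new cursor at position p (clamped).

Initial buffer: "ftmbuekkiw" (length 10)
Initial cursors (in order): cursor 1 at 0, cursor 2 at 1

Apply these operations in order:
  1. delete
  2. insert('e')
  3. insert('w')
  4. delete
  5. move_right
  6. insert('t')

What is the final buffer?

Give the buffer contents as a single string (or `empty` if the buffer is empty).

After op 1 (delete): buffer="tmbuekkiw" (len 9), cursors c1@0 c2@0, authorship .........
After op 2 (insert('e')): buffer="eetmbuekkiw" (len 11), cursors c1@2 c2@2, authorship 12.........
After op 3 (insert('w')): buffer="eewwtmbuekkiw" (len 13), cursors c1@4 c2@4, authorship 1212.........
After op 4 (delete): buffer="eetmbuekkiw" (len 11), cursors c1@2 c2@2, authorship 12.........
After op 5 (move_right): buffer="eetmbuekkiw" (len 11), cursors c1@3 c2@3, authorship 12.........
After op 6 (insert('t')): buffer="eetttmbuekkiw" (len 13), cursors c1@5 c2@5, authorship 12.12........

Answer: eetttmbuekkiw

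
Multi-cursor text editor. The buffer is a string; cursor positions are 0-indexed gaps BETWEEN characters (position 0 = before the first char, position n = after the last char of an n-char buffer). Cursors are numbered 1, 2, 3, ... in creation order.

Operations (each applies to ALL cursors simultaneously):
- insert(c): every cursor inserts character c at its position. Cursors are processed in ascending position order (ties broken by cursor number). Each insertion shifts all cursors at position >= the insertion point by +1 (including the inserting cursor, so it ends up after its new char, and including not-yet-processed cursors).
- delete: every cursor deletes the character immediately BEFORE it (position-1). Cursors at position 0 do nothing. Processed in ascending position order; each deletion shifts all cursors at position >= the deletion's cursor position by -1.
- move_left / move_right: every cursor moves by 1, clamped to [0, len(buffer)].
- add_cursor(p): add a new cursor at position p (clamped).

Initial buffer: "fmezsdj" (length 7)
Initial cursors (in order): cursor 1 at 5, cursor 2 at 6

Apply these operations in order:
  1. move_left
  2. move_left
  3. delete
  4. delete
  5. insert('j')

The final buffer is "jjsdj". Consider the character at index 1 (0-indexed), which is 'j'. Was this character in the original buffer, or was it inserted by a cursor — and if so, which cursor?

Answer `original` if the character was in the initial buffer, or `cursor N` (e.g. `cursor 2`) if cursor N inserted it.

Answer: cursor 2

Derivation:
After op 1 (move_left): buffer="fmezsdj" (len 7), cursors c1@4 c2@5, authorship .......
After op 2 (move_left): buffer="fmezsdj" (len 7), cursors c1@3 c2@4, authorship .......
After op 3 (delete): buffer="fmsdj" (len 5), cursors c1@2 c2@2, authorship .....
After op 4 (delete): buffer="sdj" (len 3), cursors c1@0 c2@0, authorship ...
After op 5 (insert('j')): buffer="jjsdj" (len 5), cursors c1@2 c2@2, authorship 12...
Authorship (.=original, N=cursor N): 1 2 . . .
Index 1: author = 2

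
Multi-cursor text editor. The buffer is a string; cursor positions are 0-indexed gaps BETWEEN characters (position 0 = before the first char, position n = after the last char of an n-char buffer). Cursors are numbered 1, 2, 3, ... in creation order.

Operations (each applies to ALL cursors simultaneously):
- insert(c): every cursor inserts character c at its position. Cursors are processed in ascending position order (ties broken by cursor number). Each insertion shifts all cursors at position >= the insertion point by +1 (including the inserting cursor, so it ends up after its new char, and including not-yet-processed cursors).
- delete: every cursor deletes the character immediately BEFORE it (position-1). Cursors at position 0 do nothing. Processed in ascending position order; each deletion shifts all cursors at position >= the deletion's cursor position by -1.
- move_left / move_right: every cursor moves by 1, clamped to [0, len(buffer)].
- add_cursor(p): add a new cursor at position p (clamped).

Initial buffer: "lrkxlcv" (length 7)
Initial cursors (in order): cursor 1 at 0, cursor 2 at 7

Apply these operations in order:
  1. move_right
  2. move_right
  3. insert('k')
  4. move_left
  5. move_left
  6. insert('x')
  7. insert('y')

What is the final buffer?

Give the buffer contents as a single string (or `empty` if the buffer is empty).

After op 1 (move_right): buffer="lrkxlcv" (len 7), cursors c1@1 c2@7, authorship .......
After op 2 (move_right): buffer="lrkxlcv" (len 7), cursors c1@2 c2@7, authorship .......
After op 3 (insert('k')): buffer="lrkkxlcvk" (len 9), cursors c1@3 c2@9, authorship ..1.....2
After op 4 (move_left): buffer="lrkkxlcvk" (len 9), cursors c1@2 c2@8, authorship ..1.....2
After op 5 (move_left): buffer="lrkkxlcvk" (len 9), cursors c1@1 c2@7, authorship ..1.....2
After op 6 (insert('x')): buffer="lxrkkxlcxvk" (len 11), cursors c1@2 c2@9, authorship .1.1....2.2
After op 7 (insert('y')): buffer="lxyrkkxlcxyvk" (len 13), cursors c1@3 c2@11, authorship .11.1....22.2

Answer: lxyrkkxlcxyvk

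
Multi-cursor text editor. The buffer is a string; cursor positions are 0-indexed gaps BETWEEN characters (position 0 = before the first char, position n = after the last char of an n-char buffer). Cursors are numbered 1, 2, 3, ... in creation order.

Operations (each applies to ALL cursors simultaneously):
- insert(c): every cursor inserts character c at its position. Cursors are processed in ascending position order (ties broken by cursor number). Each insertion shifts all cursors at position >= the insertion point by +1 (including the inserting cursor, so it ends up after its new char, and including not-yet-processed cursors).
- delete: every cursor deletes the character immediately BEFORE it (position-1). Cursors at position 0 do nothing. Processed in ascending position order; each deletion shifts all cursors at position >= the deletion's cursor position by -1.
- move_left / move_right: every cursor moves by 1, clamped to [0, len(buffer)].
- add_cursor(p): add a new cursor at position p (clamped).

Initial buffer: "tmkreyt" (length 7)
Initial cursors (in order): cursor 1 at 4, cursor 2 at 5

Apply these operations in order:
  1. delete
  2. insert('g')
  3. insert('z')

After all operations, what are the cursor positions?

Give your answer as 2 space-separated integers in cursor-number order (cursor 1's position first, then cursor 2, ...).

After op 1 (delete): buffer="tmkyt" (len 5), cursors c1@3 c2@3, authorship .....
After op 2 (insert('g')): buffer="tmkggyt" (len 7), cursors c1@5 c2@5, authorship ...12..
After op 3 (insert('z')): buffer="tmkggzzyt" (len 9), cursors c1@7 c2@7, authorship ...1212..

Answer: 7 7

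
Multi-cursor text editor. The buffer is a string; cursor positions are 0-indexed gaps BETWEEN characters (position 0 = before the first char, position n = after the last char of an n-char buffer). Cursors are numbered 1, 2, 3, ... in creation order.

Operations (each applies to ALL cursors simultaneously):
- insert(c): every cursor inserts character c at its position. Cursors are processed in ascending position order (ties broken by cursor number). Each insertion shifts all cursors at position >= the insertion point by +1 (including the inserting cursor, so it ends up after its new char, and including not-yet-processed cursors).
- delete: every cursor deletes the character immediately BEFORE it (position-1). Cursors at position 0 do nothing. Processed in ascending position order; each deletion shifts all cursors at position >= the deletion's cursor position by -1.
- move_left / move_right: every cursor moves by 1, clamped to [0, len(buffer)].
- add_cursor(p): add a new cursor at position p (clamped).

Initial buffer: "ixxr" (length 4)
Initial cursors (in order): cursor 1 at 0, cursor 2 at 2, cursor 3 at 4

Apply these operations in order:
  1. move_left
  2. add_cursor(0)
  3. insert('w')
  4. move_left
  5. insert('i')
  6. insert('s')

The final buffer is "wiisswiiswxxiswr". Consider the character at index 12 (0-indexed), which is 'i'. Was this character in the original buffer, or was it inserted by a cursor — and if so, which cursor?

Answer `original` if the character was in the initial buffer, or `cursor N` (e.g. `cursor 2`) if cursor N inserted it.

Answer: cursor 3

Derivation:
After op 1 (move_left): buffer="ixxr" (len 4), cursors c1@0 c2@1 c3@3, authorship ....
After op 2 (add_cursor(0)): buffer="ixxr" (len 4), cursors c1@0 c4@0 c2@1 c3@3, authorship ....
After op 3 (insert('w')): buffer="wwiwxxwr" (len 8), cursors c1@2 c4@2 c2@4 c3@7, authorship 14.2..3.
After op 4 (move_left): buffer="wwiwxxwr" (len 8), cursors c1@1 c4@1 c2@3 c3@6, authorship 14.2..3.
After op 5 (insert('i')): buffer="wiiwiiwxxiwr" (len 12), cursors c1@3 c4@3 c2@6 c3@10, authorship 1144.22..33.
After op 6 (insert('s')): buffer="wiisswiiswxxiswr" (len 16), cursors c1@5 c4@5 c2@9 c3@14, authorship 114144.222..333.
Authorship (.=original, N=cursor N): 1 1 4 1 4 4 . 2 2 2 . . 3 3 3 .
Index 12: author = 3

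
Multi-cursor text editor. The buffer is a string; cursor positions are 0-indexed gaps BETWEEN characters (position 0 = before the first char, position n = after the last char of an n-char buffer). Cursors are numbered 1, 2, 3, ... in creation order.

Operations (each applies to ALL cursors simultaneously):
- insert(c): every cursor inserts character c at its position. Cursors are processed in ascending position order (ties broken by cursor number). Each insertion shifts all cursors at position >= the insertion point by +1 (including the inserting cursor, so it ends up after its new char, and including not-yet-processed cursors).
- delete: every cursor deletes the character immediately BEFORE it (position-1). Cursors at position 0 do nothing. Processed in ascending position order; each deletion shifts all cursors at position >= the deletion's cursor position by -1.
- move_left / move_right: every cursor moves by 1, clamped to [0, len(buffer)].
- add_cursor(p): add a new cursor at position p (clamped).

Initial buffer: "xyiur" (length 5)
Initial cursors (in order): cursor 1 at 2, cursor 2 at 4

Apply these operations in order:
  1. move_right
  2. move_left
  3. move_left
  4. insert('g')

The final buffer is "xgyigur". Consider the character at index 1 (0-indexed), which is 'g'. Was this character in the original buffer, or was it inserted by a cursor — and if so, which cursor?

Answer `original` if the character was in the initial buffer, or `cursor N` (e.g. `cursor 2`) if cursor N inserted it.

Answer: cursor 1

Derivation:
After op 1 (move_right): buffer="xyiur" (len 5), cursors c1@3 c2@5, authorship .....
After op 2 (move_left): buffer="xyiur" (len 5), cursors c1@2 c2@4, authorship .....
After op 3 (move_left): buffer="xyiur" (len 5), cursors c1@1 c2@3, authorship .....
After op 4 (insert('g')): buffer="xgyigur" (len 7), cursors c1@2 c2@5, authorship .1..2..
Authorship (.=original, N=cursor N): . 1 . . 2 . .
Index 1: author = 1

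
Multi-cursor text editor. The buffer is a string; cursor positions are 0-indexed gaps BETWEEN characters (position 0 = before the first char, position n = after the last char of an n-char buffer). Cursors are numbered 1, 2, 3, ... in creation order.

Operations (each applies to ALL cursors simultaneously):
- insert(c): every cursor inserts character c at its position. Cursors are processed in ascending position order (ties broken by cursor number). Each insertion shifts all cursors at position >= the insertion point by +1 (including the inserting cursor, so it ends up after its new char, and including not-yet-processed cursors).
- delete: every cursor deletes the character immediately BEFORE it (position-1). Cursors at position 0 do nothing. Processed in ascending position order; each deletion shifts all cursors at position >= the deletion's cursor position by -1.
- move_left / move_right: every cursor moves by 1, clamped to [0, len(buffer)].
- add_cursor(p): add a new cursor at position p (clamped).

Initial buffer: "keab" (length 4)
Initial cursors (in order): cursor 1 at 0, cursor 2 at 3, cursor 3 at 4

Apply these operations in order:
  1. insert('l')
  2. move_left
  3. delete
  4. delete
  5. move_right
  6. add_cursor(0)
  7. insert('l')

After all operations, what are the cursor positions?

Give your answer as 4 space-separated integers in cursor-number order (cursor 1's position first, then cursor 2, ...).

After op 1 (insert('l')): buffer="lkealbl" (len 7), cursors c1@1 c2@5 c3@7, authorship 1...2.3
After op 2 (move_left): buffer="lkealbl" (len 7), cursors c1@0 c2@4 c3@6, authorship 1...2.3
After op 3 (delete): buffer="lkell" (len 5), cursors c1@0 c2@3 c3@4, authorship 1..23
After op 4 (delete): buffer="lkl" (len 3), cursors c1@0 c2@2 c3@2, authorship 1.3
After op 5 (move_right): buffer="lkl" (len 3), cursors c1@1 c2@3 c3@3, authorship 1.3
After op 6 (add_cursor(0)): buffer="lkl" (len 3), cursors c4@0 c1@1 c2@3 c3@3, authorship 1.3
After op 7 (insert('l')): buffer="lllklll" (len 7), cursors c4@1 c1@3 c2@7 c3@7, authorship 411.323

Answer: 3 7 7 1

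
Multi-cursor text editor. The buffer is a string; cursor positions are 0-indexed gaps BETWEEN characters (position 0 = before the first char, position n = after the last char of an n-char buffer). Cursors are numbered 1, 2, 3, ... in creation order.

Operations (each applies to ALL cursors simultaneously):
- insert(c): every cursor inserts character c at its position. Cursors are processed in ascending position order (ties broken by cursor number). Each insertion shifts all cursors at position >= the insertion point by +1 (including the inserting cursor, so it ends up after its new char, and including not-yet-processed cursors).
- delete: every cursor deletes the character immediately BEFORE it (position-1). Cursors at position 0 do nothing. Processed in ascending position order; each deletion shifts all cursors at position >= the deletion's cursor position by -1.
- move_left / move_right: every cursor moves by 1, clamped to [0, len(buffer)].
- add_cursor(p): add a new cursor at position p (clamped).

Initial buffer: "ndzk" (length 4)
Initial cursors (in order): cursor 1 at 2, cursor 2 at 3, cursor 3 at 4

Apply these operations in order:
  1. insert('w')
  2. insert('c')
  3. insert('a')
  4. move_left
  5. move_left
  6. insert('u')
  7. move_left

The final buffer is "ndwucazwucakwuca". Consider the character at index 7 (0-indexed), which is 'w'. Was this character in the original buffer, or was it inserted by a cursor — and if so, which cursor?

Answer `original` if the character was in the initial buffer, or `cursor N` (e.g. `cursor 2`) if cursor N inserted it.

Answer: cursor 2

Derivation:
After op 1 (insert('w')): buffer="ndwzwkw" (len 7), cursors c1@3 c2@5 c3@7, authorship ..1.2.3
After op 2 (insert('c')): buffer="ndwczwckwc" (len 10), cursors c1@4 c2@7 c3@10, authorship ..11.22.33
After op 3 (insert('a')): buffer="ndwcazwcakwca" (len 13), cursors c1@5 c2@9 c3@13, authorship ..111.222.333
After op 4 (move_left): buffer="ndwcazwcakwca" (len 13), cursors c1@4 c2@8 c3@12, authorship ..111.222.333
After op 5 (move_left): buffer="ndwcazwcakwca" (len 13), cursors c1@3 c2@7 c3@11, authorship ..111.222.333
After op 6 (insert('u')): buffer="ndwucazwucakwuca" (len 16), cursors c1@4 c2@9 c3@14, authorship ..1111.2222.3333
After op 7 (move_left): buffer="ndwucazwucakwuca" (len 16), cursors c1@3 c2@8 c3@13, authorship ..1111.2222.3333
Authorship (.=original, N=cursor N): . . 1 1 1 1 . 2 2 2 2 . 3 3 3 3
Index 7: author = 2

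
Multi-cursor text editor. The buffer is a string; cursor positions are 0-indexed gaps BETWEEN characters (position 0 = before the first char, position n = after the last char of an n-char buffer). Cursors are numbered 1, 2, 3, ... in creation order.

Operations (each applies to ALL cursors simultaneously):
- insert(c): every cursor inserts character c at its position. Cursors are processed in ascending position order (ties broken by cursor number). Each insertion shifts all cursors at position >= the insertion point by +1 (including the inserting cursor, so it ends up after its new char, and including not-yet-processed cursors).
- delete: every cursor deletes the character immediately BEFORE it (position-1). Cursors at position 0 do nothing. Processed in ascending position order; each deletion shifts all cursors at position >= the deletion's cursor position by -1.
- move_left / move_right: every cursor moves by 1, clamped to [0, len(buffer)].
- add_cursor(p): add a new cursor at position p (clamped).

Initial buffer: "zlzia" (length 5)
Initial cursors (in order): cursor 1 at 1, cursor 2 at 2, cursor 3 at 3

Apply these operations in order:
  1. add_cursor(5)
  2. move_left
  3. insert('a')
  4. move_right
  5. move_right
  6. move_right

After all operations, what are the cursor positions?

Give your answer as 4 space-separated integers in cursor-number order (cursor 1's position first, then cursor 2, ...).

After op 1 (add_cursor(5)): buffer="zlzia" (len 5), cursors c1@1 c2@2 c3@3 c4@5, authorship .....
After op 2 (move_left): buffer="zlzia" (len 5), cursors c1@0 c2@1 c3@2 c4@4, authorship .....
After op 3 (insert('a')): buffer="azalaziaa" (len 9), cursors c1@1 c2@3 c3@5 c4@8, authorship 1.2.3..4.
After op 4 (move_right): buffer="azalaziaa" (len 9), cursors c1@2 c2@4 c3@6 c4@9, authorship 1.2.3..4.
After op 5 (move_right): buffer="azalaziaa" (len 9), cursors c1@3 c2@5 c3@7 c4@9, authorship 1.2.3..4.
After op 6 (move_right): buffer="azalaziaa" (len 9), cursors c1@4 c2@6 c3@8 c4@9, authorship 1.2.3..4.

Answer: 4 6 8 9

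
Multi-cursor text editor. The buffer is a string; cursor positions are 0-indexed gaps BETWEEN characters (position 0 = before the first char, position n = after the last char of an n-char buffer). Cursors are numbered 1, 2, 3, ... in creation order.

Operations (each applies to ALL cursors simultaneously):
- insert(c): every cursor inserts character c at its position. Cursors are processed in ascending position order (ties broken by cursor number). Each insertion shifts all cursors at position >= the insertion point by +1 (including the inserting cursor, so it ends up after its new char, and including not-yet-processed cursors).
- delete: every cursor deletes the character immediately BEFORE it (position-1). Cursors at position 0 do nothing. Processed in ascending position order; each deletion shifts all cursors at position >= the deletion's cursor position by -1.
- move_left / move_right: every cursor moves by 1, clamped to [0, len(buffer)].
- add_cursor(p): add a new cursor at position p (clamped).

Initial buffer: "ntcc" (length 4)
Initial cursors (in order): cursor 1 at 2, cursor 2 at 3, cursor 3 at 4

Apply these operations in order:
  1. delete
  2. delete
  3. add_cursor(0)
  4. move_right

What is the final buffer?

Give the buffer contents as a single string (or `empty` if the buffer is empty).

After op 1 (delete): buffer="n" (len 1), cursors c1@1 c2@1 c3@1, authorship .
After op 2 (delete): buffer="" (len 0), cursors c1@0 c2@0 c3@0, authorship 
After op 3 (add_cursor(0)): buffer="" (len 0), cursors c1@0 c2@0 c3@0 c4@0, authorship 
After op 4 (move_right): buffer="" (len 0), cursors c1@0 c2@0 c3@0 c4@0, authorship 

Answer: empty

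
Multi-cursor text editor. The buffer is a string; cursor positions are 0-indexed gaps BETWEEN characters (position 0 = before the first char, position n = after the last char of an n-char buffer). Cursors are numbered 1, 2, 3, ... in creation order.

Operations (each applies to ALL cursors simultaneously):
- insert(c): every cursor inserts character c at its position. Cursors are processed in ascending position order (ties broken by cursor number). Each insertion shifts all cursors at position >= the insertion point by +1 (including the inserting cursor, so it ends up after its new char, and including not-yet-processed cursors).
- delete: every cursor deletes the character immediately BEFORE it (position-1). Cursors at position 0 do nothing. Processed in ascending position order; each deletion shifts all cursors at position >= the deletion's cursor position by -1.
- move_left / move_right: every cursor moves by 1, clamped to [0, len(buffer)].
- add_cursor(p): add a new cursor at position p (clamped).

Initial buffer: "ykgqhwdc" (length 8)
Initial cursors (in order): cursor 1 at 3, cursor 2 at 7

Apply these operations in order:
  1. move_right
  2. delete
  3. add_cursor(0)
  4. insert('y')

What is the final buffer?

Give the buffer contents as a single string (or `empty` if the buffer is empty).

Answer: yykgyhwdy

Derivation:
After op 1 (move_right): buffer="ykgqhwdc" (len 8), cursors c1@4 c2@8, authorship ........
After op 2 (delete): buffer="ykghwd" (len 6), cursors c1@3 c2@6, authorship ......
After op 3 (add_cursor(0)): buffer="ykghwd" (len 6), cursors c3@0 c1@3 c2@6, authorship ......
After op 4 (insert('y')): buffer="yykgyhwdy" (len 9), cursors c3@1 c1@5 c2@9, authorship 3...1...2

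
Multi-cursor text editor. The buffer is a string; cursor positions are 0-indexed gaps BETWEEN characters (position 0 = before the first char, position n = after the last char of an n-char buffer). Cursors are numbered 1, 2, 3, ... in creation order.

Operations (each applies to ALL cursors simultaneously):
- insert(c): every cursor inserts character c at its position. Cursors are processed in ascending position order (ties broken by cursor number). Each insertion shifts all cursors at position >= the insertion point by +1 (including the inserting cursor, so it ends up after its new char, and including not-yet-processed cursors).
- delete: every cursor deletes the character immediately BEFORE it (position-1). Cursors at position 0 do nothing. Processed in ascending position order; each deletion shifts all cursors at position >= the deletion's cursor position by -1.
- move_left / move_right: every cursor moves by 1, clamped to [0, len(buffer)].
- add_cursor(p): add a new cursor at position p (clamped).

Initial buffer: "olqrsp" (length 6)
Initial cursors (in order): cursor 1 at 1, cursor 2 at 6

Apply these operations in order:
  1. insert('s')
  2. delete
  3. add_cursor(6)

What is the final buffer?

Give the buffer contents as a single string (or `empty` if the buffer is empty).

After op 1 (insert('s')): buffer="oslqrsps" (len 8), cursors c1@2 c2@8, authorship .1.....2
After op 2 (delete): buffer="olqrsp" (len 6), cursors c1@1 c2@6, authorship ......
After op 3 (add_cursor(6)): buffer="olqrsp" (len 6), cursors c1@1 c2@6 c3@6, authorship ......

Answer: olqrsp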